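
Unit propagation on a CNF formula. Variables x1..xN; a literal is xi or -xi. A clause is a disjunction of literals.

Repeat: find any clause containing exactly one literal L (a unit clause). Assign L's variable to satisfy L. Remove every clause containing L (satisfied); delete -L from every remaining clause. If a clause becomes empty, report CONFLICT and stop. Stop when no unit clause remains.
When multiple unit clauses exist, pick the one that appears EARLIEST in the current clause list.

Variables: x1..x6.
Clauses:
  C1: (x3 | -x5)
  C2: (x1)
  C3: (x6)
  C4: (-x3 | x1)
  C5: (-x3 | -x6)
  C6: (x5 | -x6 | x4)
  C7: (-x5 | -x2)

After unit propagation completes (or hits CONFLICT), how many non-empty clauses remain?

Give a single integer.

Answer: 0

Derivation:
unit clause [1] forces x1=T; simplify:
  satisfied 2 clause(s); 5 remain; assigned so far: [1]
unit clause [6] forces x6=T; simplify:
  drop -6 from [-3, -6] -> [-3]
  drop -6 from [5, -6, 4] -> [5, 4]
  satisfied 1 clause(s); 4 remain; assigned so far: [1, 6]
unit clause [-3] forces x3=F; simplify:
  drop 3 from [3, -5] -> [-5]
  satisfied 1 clause(s); 3 remain; assigned so far: [1, 3, 6]
unit clause [-5] forces x5=F; simplify:
  drop 5 from [5, 4] -> [4]
  satisfied 2 clause(s); 1 remain; assigned so far: [1, 3, 5, 6]
unit clause [4] forces x4=T; simplify:
  satisfied 1 clause(s); 0 remain; assigned so far: [1, 3, 4, 5, 6]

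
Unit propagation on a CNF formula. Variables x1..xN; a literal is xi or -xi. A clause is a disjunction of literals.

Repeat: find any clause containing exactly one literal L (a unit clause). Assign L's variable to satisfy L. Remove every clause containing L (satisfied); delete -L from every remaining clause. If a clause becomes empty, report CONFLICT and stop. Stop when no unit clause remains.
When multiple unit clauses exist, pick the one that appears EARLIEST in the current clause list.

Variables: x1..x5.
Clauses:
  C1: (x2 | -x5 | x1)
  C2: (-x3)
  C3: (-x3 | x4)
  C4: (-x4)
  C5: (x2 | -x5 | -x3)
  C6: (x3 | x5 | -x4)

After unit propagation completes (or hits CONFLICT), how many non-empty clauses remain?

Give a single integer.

unit clause [-3] forces x3=F; simplify:
  drop 3 from [3, 5, -4] -> [5, -4]
  satisfied 3 clause(s); 3 remain; assigned so far: [3]
unit clause [-4] forces x4=F; simplify:
  satisfied 2 clause(s); 1 remain; assigned so far: [3, 4]

Answer: 1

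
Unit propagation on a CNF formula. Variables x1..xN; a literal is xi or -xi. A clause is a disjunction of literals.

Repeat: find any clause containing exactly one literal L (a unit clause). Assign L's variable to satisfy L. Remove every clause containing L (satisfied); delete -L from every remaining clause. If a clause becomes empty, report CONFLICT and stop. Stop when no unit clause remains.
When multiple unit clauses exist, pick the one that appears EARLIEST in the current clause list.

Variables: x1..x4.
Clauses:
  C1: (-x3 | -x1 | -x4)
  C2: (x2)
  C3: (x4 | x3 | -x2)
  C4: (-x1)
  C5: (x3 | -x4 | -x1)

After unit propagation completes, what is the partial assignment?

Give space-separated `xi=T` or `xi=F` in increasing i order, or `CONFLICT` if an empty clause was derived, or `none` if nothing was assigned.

Answer: x1=F x2=T

Derivation:
unit clause [2] forces x2=T; simplify:
  drop -2 from [4, 3, -2] -> [4, 3]
  satisfied 1 clause(s); 4 remain; assigned so far: [2]
unit clause [-1] forces x1=F; simplify:
  satisfied 3 clause(s); 1 remain; assigned so far: [1, 2]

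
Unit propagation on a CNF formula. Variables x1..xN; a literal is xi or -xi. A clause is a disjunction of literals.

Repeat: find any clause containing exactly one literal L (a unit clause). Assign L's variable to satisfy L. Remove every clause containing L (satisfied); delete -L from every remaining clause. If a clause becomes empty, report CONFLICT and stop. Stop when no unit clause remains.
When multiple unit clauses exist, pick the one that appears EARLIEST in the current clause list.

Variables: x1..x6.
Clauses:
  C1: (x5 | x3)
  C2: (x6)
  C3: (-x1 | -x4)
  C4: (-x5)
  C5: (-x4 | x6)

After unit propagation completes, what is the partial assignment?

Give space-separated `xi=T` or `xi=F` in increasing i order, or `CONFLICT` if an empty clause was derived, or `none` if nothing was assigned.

Answer: x3=T x5=F x6=T

Derivation:
unit clause [6] forces x6=T; simplify:
  satisfied 2 clause(s); 3 remain; assigned so far: [6]
unit clause [-5] forces x5=F; simplify:
  drop 5 from [5, 3] -> [3]
  satisfied 1 clause(s); 2 remain; assigned so far: [5, 6]
unit clause [3] forces x3=T; simplify:
  satisfied 1 clause(s); 1 remain; assigned so far: [3, 5, 6]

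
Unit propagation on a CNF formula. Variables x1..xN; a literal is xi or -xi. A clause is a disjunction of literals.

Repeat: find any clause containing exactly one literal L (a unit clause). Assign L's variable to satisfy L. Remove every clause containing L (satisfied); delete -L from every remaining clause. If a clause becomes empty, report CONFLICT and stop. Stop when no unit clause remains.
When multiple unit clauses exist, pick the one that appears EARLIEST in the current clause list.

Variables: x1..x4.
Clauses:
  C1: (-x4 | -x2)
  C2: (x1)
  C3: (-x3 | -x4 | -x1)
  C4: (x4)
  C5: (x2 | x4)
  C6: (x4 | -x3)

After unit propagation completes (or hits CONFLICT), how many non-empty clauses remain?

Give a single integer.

unit clause [1] forces x1=T; simplify:
  drop -1 from [-3, -4, -1] -> [-3, -4]
  satisfied 1 clause(s); 5 remain; assigned so far: [1]
unit clause [4] forces x4=T; simplify:
  drop -4 from [-4, -2] -> [-2]
  drop -4 from [-3, -4] -> [-3]
  satisfied 3 clause(s); 2 remain; assigned so far: [1, 4]
unit clause [-2] forces x2=F; simplify:
  satisfied 1 clause(s); 1 remain; assigned so far: [1, 2, 4]
unit clause [-3] forces x3=F; simplify:
  satisfied 1 clause(s); 0 remain; assigned so far: [1, 2, 3, 4]

Answer: 0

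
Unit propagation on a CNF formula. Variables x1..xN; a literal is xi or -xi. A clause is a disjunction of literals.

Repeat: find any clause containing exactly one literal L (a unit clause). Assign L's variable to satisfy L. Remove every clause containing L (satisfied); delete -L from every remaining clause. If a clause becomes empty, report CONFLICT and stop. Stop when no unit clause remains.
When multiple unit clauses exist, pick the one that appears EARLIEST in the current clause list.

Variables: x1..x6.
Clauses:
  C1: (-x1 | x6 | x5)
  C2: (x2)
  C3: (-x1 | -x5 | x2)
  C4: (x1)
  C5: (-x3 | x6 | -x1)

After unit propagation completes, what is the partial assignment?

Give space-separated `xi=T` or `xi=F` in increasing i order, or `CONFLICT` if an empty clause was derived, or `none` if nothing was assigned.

Answer: x1=T x2=T

Derivation:
unit clause [2] forces x2=T; simplify:
  satisfied 2 clause(s); 3 remain; assigned so far: [2]
unit clause [1] forces x1=T; simplify:
  drop -1 from [-1, 6, 5] -> [6, 5]
  drop -1 from [-3, 6, -1] -> [-3, 6]
  satisfied 1 clause(s); 2 remain; assigned so far: [1, 2]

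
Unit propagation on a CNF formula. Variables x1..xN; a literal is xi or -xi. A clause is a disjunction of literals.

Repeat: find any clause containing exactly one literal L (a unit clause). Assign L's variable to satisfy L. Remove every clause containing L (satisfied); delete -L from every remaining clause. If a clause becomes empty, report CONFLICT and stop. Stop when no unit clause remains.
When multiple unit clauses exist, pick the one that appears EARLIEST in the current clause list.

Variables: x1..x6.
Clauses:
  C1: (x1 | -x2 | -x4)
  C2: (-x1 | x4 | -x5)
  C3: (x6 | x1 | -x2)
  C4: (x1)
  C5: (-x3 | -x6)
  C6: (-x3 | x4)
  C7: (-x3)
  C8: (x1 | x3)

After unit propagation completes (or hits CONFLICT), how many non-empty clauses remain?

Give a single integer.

unit clause [1] forces x1=T; simplify:
  drop -1 from [-1, 4, -5] -> [4, -5]
  satisfied 4 clause(s); 4 remain; assigned so far: [1]
unit clause [-3] forces x3=F; simplify:
  satisfied 3 clause(s); 1 remain; assigned so far: [1, 3]

Answer: 1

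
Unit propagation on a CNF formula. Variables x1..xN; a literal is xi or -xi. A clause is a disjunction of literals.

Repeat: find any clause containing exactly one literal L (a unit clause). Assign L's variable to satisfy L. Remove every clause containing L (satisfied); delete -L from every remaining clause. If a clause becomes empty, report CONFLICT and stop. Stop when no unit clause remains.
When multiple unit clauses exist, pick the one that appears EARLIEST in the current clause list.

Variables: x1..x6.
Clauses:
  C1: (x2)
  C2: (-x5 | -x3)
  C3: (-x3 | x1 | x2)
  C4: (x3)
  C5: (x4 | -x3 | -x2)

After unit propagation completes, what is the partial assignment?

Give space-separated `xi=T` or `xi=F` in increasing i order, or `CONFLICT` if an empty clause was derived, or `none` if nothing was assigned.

Answer: x2=T x3=T x4=T x5=F

Derivation:
unit clause [2] forces x2=T; simplify:
  drop -2 from [4, -3, -2] -> [4, -3]
  satisfied 2 clause(s); 3 remain; assigned so far: [2]
unit clause [3] forces x3=T; simplify:
  drop -3 from [-5, -3] -> [-5]
  drop -3 from [4, -3] -> [4]
  satisfied 1 clause(s); 2 remain; assigned so far: [2, 3]
unit clause [-5] forces x5=F; simplify:
  satisfied 1 clause(s); 1 remain; assigned so far: [2, 3, 5]
unit clause [4] forces x4=T; simplify:
  satisfied 1 clause(s); 0 remain; assigned so far: [2, 3, 4, 5]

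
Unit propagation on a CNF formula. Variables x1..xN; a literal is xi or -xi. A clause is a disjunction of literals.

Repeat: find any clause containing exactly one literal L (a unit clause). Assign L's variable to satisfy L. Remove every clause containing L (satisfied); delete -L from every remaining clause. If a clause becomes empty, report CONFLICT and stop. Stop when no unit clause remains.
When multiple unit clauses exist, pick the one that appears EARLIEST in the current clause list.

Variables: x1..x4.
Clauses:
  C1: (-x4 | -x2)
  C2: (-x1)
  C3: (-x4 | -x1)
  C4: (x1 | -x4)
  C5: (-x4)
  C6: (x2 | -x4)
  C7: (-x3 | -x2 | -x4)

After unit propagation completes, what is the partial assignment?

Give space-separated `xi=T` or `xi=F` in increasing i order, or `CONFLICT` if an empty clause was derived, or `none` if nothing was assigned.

unit clause [-1] forces x1=F; simplify:
  drop 1 from [1, -4] -> [-4]
  satisfied 2 clause(s); 5 remain; assigned so far: [1]
unit clause [-4] forces x4=F; simplify:
  satisfied 5 clause(s); 0 remain; assigned so far: [1, 4]

Answer: x1=F x4=F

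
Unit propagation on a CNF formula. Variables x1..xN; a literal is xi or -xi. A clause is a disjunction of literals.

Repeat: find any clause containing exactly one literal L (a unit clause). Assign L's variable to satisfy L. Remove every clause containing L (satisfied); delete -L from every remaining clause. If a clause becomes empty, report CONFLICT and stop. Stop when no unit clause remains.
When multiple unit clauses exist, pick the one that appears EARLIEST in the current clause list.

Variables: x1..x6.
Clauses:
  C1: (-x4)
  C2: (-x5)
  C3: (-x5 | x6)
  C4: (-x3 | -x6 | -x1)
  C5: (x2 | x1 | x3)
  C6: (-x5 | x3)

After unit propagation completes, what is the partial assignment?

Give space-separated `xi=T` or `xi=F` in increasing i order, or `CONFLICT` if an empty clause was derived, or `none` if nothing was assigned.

Answer: x4=F x5=F

Derivation:
unit clause [-4] forces x4=F; simplify:
  satisfied 1 clause(s); 5 remain; assigned so far: [4]
unit clause [-5] forces x5=F; simplify:
  satisfied 3 clause(s); 2 remain; assigned so far: [4, 5]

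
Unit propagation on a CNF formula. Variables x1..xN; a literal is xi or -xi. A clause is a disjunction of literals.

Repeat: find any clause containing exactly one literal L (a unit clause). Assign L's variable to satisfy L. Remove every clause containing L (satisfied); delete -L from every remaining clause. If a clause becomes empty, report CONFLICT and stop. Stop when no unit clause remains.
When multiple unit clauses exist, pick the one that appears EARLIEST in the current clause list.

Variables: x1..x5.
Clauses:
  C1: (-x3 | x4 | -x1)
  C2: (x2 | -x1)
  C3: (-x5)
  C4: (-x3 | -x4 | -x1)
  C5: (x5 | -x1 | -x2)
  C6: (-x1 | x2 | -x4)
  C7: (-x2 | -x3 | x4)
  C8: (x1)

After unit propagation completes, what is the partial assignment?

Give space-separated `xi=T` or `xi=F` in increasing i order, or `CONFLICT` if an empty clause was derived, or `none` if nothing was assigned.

Answer: CONFLICT

Derivation:
unit clause [-5] forces x5=F; simplify:
  drop 5 from [5, -1, -2] -> [-1, -2]
  satisfied 1 clause(s); 7 remain; assigned so far: [5]
unit clause [1] forces x1=T; simplify:
  drop -1 from [-3, 4, -1] -> [-3, 4]
  drop -1 from [2, -1] -> [2]
  drop -1 from [-3, -4, -1] -> [-3, -4]
  drop -1 from [-1, -2] -> [-2]
  drop -1 from [-1, 2, -4] -> [2, -4]
  satisfied 1 clause(s); 6 remain; assigned so far: [1, 5]
unit clause [2] forces x2=T; simplify:
  drop -2 from [-2] -> [] (empty!)
  drop -2 from [-2, -3, 4] -> [-3, 4]
  satisfied 2 clause(s); 4 remain; assigned so far: [1, 2, 5]
CONFLICT (empty clause)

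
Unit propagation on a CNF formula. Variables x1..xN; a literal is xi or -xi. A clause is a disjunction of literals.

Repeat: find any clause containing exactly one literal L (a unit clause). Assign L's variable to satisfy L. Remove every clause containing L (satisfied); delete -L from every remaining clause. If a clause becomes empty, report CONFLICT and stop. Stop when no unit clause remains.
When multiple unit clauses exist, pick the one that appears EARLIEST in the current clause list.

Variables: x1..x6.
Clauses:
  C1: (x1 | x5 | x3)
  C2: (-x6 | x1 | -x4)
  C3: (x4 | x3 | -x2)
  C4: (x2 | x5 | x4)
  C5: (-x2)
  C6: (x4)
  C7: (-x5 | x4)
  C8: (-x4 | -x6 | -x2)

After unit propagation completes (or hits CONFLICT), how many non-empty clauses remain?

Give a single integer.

Answer: 2

Derivation:
unit clause [-2] forces x2=F; simplify:
  drop 2 from [2, 5, 4] -> [5, 4]
  satisfied 3 clause(s); 5 remain; assigned so far: [2]
unit clause [4] forces x4=T; simplify:
  drop -4 from [-6, 1, -4] -> [-6, 1]
  satisfied 3 clause(s); 2 remain; assigned so far: [2, 4]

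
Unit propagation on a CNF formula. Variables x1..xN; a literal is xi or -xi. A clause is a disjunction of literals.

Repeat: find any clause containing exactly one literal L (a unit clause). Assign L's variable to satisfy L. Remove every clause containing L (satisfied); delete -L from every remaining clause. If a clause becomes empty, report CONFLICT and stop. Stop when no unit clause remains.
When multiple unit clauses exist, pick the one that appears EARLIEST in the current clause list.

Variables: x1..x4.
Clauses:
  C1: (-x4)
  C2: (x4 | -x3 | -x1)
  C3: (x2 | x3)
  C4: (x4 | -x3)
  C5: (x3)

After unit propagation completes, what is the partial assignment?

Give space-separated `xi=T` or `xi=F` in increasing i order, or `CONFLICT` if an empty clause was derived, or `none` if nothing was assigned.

unit clause [-4] forces x4=F; simplify:
  drop 4 from [4, -3, -1] -> [-3, -1]
  drop 4 from [4, -3] -> [-3]
  satisfied 1 clause(s); 4 remain; assigned so far: [4]
unit clause [-3] forces x3=F; simplify:
  drop 3 from [2, 3] -> [2]
  drop 3 from [3] -> [] (empty!)
  satisfied 2 clause(s); 2 remain; assigned so far: [3, 4]
CONFLICT (empty clause)

Answer: CONFLICT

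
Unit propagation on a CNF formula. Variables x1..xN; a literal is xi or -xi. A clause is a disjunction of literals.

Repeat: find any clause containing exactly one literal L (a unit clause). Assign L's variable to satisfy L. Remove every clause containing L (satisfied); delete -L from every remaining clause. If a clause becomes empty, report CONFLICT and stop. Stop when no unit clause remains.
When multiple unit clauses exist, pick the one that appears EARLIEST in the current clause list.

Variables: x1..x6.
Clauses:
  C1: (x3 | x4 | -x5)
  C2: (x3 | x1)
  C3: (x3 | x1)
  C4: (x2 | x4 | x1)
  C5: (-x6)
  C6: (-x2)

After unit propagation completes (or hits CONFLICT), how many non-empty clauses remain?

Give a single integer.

Answer: 4

Derivation:
unit clause [-6] forces x6=F; simplify:
  satisfied 1 clause(s); 5 remain; assigned so far: [6]
unit clause [-2] forces x2=F; simplify:
  drop 2 from [2, 4, 1] -> [4, 1]
  satisfied 1 clause(s); 4 remain; assigned so far: [2, 6]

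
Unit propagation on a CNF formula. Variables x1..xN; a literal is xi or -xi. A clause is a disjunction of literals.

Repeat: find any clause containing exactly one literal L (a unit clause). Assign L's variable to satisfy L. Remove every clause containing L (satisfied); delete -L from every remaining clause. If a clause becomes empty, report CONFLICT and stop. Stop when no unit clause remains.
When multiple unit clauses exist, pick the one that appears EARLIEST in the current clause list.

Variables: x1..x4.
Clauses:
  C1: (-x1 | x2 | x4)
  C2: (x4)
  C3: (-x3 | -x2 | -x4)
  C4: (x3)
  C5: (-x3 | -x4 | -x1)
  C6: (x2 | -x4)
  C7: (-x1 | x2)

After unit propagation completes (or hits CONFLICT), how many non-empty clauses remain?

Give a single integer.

Answer: 2

Derivation:
unit clause [4] forces x4=T; simplify:
  drop -4 from [-3, -2, -4] -> [-3, -2]
  drop -4 from [-3, -4, -1] -> [-3, -1]
  drop -4 from [2, -4] -> [2]
  satisfied 2 clause(s); 5 remain; assigned so far: [4]
unit clause [3] forces x3=T; simplify:
  drop -3 from [-3, -2] -> [-2]
  drop -3 from [-3, -1] -> [-1]
  satisfied 1 clause(s); 4 remain; assigned so far: [3, 4]
unit clause [-2] forces x2=F; simplify:
  drop 2 from [2] -> [] (empty!)
  drop 2 from [-1, 2] -> [-1]
  satisfied 1 clause(s); 3 remain; assigned so far: [2, 3, 4]
CONFLICT (empty clause)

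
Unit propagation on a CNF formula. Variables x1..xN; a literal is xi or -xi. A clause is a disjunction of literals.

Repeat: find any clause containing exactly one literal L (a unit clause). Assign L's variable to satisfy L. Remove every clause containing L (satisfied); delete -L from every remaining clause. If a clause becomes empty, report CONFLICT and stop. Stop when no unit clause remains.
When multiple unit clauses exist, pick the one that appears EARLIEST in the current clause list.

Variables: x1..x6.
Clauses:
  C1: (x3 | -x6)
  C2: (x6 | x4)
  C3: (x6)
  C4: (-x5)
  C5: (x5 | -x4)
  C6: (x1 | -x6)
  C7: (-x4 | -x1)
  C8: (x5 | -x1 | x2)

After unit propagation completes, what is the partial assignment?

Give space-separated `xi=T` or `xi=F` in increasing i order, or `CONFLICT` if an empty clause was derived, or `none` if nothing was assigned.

unit clause [6] forces x6=T; simplify:
  drop -6 from [3, -6] -> [3]
  drop -6 from [1, -6] -> [1]
  satisfied 2 clause(s); 6 remain; assigned so far: [6]
unit clause [3] forces x3=T; simplify:
  satisfied 1 clause(s); 5 remain; assigned so far: [3, 6]
unit clause [-5] forces x5=F; simplify:
  drop 5 from [5, -4] -> [-4]
  drop 5 from [5, -1, 2] -> [-1, 2]
  satisfied 1 clause(s); 4 remain; assigned so far: [3, 5, 6]
unit clause [-4] forces x4=F; simplify:
  satisfied 2 clause(s); 2 remain; assigned so far: [3, 4, 5, 6]
unit clause [1] forces x1=T; simplify:
  drop -1 from [-1, 2] -> [2]
  satisfied 1 clause(s); 1 remain; assigned so far: [1, 3, 4, 5, 6]
unit clause [2] forces x2=T; simplify:
  satisfied 1 clause(s); 0 remain; assigned so far: [1, 2, 3, 4, 5, 6]

Answer: x1=T x2=T x3=T x4=F x5=F x6=T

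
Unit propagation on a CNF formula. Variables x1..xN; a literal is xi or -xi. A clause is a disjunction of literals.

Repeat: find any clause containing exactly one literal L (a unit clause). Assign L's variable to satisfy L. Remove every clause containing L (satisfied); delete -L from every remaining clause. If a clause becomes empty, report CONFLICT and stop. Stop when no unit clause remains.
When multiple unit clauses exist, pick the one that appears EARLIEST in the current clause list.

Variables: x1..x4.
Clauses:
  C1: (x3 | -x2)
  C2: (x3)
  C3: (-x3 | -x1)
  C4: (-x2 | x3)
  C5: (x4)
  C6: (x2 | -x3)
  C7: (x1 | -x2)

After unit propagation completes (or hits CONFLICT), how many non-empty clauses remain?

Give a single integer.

Answer: 0

Derivation:
unit clause [3] forces x3=T; simplify:
  drop -3 from [-3, -1] -> [-1]
  drop -3 from [2, -3] -> [2]
  satisfied 3 clause(s); 4 remain; assigned so far: [3]
unit clause [-1] forces x1=F; simplify:
  drop 1 from [1, -2] -> [-2]
  satisfied 1 clause(s); 3 remain; assigned so far: [1, 3]
unit clause [4] forces x4=T; simplify:
  satisfied 1 clause(s); 2 remain; assigned so far: [1, 3, 4]
unit clause [2] forces x2=T; simplify:
  drop -2 from [-2] -> [] (empty!)
  satisfied 1 clause(s); 1 remain; assigned so far: [1, 2, 3, 4]
CONFLICT (empty clause)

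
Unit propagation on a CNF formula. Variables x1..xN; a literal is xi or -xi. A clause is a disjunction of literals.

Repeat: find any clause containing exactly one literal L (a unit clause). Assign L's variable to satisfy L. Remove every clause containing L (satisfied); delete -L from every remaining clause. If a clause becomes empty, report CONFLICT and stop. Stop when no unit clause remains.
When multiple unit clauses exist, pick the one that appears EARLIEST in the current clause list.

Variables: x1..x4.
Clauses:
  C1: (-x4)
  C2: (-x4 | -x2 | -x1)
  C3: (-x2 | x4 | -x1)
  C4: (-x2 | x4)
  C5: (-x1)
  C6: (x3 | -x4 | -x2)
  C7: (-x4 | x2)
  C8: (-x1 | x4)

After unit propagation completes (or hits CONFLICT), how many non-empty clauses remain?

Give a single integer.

Answer: 0

Derivation:
unit clause [-4] forces x4=F; simplify:
  drop 4 from [-2, 4, -1] -> [-2, -1]
  drop 4 from [-2, 4] -> [-2]
  drop 4 from [-1, 4] -> [-1]
  satisfied 4 clause(s); 4 remain; assigned so far: [4]
unit clause [-2] forces x2=F; simplify:
  satisfied 2 clause(s); 2 remain; assigned so far: [2, 4]
unit clause [-1] forces x1=F; simplify:
  satisfied 2 clause(s); 0 remain; assigned so far: [1, 2, 4]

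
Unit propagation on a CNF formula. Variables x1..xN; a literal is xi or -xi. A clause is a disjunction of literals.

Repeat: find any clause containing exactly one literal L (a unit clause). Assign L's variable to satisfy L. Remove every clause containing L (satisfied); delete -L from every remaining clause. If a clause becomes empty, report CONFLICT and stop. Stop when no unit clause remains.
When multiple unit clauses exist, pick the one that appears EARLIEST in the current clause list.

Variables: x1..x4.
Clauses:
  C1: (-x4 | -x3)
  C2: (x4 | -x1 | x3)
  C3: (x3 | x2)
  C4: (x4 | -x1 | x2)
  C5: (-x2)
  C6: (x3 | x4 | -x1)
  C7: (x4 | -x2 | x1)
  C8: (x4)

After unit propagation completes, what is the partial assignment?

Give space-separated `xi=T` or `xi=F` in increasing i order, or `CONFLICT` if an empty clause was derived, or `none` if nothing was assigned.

Answer: CONFLICT

Derivation:
unit clause [-2] forces x2=F; simplify:
  drop 2 from [3, 2] -> [3]
  drop 2 from [4, -1, 2] -> [4, -1]
  satisfied 2 clause(s); 6 remain; assigned so far: [2]
unit clause [3] forces x3=T; simplify:
  drop -3 from [-4, -3] -> [-4]
  satisfied 3 clause(s); 3 remain; assigned so far: [2, 3]
unit clause [-4] forces x4=F; simplify:
  drop 4 from [4, -1] -> [-1]
  drop 4 from [4] -> [] (empty!)
  satisfied 1 clause(s); 2 remain; assigned so far: [2, 3, 4]
CONFLICT (empty clause)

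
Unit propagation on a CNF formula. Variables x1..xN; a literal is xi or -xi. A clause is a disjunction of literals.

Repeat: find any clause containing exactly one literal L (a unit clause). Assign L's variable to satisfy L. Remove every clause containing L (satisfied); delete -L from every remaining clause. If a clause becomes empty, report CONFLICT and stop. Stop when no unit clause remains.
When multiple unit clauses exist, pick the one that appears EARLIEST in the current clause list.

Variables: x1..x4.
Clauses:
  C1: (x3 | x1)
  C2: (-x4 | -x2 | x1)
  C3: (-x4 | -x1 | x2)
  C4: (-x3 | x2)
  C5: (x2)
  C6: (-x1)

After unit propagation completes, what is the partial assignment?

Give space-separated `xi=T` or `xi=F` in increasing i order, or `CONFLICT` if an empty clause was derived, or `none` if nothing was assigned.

Answer: x1=F x2=T x3=T x4=F

Derivation:
unit clause [2] forces x2=T; simplify:
  drop -2 from [-4, -2, 1] -> [-4, 1]
  satisfied 3 clause(s); 3 remain; assigned so far: [2]
unit clause [-1] forces x1=F; simplify:
  drop 1 from [3, 1] -> [3]
  drop 1 from [-4, 1] -> [-4]
  satisfied 1 clause(s); 2 remain; assigned so far: [1, 2]
unit clause [3] forces x3=T; simplify:
  satisfied 1 clause(s); 1 remain; assigned so far: [1, 2, 3]
unit clause [-4] forces x4=F; simplify:
  satisfied 1 clause(s); 0 remain; assigned so far: [1, 2, 3, 4]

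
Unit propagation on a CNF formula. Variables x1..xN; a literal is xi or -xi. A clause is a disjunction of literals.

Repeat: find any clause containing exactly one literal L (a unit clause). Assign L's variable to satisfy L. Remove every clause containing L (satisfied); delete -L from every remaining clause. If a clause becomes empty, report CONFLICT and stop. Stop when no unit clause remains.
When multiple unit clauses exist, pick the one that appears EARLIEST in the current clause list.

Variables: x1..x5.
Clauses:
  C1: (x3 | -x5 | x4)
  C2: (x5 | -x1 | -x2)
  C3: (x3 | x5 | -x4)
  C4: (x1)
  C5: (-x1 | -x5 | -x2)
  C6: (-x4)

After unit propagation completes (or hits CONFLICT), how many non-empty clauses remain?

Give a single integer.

unit clause [1] forces x1=T; simplify:
  drop -1 from [5, -1, -2] -> [5, -2]
  drop -1 from [-1, -5, -2] -> [-5, -2]
  satisfied 1 clause(s); 5 remain; assigned so far: [1]
unit clause [-4] forces x4=F; simplify:
  drop 4 from [3, -5, 4] -> [3, -5]
  satisfied 2 clause(s); 3 remain; assigned so far: [1, 4]

Answer: 3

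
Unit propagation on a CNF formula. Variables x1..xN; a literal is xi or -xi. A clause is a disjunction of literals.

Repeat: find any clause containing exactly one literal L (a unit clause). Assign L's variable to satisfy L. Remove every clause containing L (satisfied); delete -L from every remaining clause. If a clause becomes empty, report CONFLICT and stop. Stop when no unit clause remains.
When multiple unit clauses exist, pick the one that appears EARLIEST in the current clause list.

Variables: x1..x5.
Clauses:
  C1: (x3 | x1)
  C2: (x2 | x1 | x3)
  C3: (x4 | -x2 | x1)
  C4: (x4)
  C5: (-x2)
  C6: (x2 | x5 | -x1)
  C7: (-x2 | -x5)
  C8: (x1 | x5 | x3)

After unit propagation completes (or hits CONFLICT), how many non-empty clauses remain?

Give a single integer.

unit clause [4] forces x4=T; simplify:
  satisfied 2 clause(s); 6 remain; assigned so far: [4]
unit clause [-2] forces x2=F; simplify:
  drop 2 from [2, 1, 3] -> [1, 3]
  drop 2 from [2, 5, -1] -> [5, -1]
  satisfied 2 clause(s); 4 remain; assigned so far: [2, 4]

Answer: 4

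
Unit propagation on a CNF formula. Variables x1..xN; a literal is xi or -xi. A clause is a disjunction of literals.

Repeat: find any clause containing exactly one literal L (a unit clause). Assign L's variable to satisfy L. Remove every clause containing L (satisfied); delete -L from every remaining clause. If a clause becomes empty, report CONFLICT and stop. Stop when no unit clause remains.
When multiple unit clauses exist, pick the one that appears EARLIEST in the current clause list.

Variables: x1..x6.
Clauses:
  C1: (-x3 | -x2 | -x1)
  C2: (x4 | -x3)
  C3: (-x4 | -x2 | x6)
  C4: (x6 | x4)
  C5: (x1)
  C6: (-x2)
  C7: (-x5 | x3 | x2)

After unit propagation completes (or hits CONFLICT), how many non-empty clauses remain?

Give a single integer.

unit clause [1] forces x1=T; simplify:
  drop -1 from [-3, -2, -1] -> [-3, -2]
  satisfied 1 clause(s); 6 remain; assigned so far: [1]
unit clause [-2] forces x2=F; simplify:
  drop 2 from [-5, 3, 2] -> [-5, 3]
  satisfied 3 clause(s); 3 remain; assigned so far: [1, 2]

Answer: 3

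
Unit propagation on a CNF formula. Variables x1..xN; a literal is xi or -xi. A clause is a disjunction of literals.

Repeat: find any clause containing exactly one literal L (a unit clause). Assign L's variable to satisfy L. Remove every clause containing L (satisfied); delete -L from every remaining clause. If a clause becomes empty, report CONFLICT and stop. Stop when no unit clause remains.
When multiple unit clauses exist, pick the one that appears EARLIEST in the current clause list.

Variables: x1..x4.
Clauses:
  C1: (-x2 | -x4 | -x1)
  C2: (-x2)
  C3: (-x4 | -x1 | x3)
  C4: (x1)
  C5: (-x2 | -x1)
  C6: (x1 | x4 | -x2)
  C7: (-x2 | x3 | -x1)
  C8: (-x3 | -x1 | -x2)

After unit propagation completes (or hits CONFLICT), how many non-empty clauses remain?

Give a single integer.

unit clause [-2] forces x2=F; simplify:
  satisfied 6 clause(s); 2 remain; assigned so far: [2]
unit clause [1] forces x1=T; simplify:
  drop -1 from [-4, -1, 3] -> [-4, 3]
  satisfied 1 clause(s); 1 remain; assigned so far: [1, 2]

Answer: 1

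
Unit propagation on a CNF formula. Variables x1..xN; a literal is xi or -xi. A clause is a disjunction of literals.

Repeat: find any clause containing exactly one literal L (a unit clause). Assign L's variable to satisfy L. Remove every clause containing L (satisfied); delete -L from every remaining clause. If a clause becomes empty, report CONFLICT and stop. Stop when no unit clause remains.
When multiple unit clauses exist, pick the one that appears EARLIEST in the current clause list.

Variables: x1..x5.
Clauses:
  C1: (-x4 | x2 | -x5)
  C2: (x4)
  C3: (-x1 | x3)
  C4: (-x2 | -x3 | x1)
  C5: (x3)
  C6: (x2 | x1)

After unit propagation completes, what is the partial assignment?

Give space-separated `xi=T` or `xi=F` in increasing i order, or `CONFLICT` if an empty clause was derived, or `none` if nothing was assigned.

unit clause [4] forces x4=T; simplify:
  drop -4 from [-4, 2, -5] -> [2, -5]
  satisfied 1 clause(s); 5 remain; assigned so far: [4]
unit clause [3] forces x3=T; simplify:
  drop -3 from [-2, -3, 1] -> [-2, 1]
  satisfied 2 clause(s); 3 remain; assigned so far: [3, 4]

Answer: x3=T x4=T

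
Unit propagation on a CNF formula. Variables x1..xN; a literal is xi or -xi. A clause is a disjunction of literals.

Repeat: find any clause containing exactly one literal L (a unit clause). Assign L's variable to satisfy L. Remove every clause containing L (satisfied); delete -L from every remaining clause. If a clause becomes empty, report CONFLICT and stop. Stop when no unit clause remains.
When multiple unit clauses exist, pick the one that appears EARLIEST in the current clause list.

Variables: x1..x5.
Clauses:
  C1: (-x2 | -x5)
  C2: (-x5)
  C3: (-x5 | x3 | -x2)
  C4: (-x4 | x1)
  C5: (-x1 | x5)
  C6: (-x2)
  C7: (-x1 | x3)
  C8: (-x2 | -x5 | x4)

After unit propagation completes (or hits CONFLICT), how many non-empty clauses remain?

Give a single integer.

unit clause [-5] forces x5=F; simplify:
  drop 5 from [-1, 5] -> [-1]
  satisfied 4 clause(s); 4 remain; assigned so far: [5]
unit clause [-1] forces x1=F; simplify:
  drop 1 from [-4, 1] -> [-4]
  satisfied 2 clause(s); 2 remain; assigned so far: [1, 5]
unit clause [-4] forces x4=F; simplify:
  satisfied 1 clause(s); 1 remain; assigned so far: [1, 4, 5]
unit clause [-2] forces x2=F; simplify:
  satisfied 1 clause(s); 0 remain; assigned so far: [1, 2, 4, 5]

Answer: 0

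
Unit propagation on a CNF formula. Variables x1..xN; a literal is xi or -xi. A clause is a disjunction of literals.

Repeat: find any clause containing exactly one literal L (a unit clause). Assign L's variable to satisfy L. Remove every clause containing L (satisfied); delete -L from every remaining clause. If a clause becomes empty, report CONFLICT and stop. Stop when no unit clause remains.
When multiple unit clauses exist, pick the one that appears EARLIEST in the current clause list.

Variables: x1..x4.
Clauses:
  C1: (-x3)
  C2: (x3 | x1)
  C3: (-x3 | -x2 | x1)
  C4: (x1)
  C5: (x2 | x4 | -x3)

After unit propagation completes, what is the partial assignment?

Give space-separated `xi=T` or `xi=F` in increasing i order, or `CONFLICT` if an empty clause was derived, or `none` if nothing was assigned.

unit clause [-3] forces x3=F; simplify:
  drop 3 from [3, 1] -> [1]
  satisfied 3 clause(s); 2 remain; assigned so far: [3]
unit clause [1] forces x1=T; simplify:
  satisfied 2 clause(s); 0 remain; assigned so far: [1, 3]

Answer: x1=T x3=F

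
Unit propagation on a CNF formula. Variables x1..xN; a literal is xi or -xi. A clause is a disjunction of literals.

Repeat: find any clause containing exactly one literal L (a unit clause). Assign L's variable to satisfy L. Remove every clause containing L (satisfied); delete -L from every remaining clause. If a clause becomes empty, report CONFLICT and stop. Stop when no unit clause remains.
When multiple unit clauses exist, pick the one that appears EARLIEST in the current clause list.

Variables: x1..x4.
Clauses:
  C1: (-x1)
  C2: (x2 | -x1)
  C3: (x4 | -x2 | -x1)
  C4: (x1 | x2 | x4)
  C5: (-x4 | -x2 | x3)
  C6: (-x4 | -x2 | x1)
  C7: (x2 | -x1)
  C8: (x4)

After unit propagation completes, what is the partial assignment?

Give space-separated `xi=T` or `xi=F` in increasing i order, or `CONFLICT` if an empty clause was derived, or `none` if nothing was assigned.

unit clause [-1] forces x1=F; simplify:
  drop 1 from [1, 2, 4] -> [2, 4]
  drop 1 from [-4, -2, 1] -> [-4, -2]
  satisfied 4 clause(s); 4 remain; assigned so far: [1]
unit clause [4] forces x4=T; simplify:
  drop -4 from [-4, -2, 3] -> [-2, 3]
  drop -4 from [-4, -2] -> [-2]
  satisfied 2 clause(s); 2 remain; assigned so far: [1, 4]
unit clause [-2] forces x2=F; simplify:
  satisfied 2 clause(s); 0 remain; assigned so far: [1, 2, 4]

Answer: x1=F x2=F x4=T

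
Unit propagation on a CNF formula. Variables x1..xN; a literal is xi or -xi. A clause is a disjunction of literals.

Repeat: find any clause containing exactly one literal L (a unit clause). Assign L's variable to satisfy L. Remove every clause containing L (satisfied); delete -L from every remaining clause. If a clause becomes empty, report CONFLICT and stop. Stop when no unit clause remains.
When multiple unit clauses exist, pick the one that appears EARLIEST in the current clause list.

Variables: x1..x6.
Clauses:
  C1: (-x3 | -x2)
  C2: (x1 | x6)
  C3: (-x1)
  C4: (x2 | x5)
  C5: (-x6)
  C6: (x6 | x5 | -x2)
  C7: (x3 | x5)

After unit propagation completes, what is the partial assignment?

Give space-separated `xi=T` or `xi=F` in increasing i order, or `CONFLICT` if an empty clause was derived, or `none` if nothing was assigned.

unit clause [-1] forces x1=F; simplify:
  drop 1 from [1, 6] -> [6]
  satisfied 1 clause(s); 6 remain; assigned so far: [1]
unit clause [6] forces x6=T; simplify:
  drop -6 from [-6] -> [] (empty!)
  satisfied 2 clause(s); 4 remain; assigned so far: [1, 6]
CONFLICT (empty clause)

Answer: CONFLICT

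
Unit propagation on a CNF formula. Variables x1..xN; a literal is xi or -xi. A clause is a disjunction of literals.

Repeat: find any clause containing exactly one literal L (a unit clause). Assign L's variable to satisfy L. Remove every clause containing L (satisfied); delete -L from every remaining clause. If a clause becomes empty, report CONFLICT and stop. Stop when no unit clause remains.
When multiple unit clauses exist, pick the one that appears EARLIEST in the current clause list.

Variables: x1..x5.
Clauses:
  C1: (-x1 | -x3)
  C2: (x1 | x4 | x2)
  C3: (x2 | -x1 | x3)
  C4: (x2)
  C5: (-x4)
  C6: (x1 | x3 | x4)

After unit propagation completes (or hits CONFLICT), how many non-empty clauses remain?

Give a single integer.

unit clause [2] forces x2=T; simplify:
  satisfied 3 clause(s); 3 remain; assigned so far: [2]
unit clause [-4] forces x4=F; simplify:
  drop 4 from [1, 3, 4] -> [1, 3]
  satisfied 1 clause(s); 2 remain; assigned so far: [2, 4]

Answer: 2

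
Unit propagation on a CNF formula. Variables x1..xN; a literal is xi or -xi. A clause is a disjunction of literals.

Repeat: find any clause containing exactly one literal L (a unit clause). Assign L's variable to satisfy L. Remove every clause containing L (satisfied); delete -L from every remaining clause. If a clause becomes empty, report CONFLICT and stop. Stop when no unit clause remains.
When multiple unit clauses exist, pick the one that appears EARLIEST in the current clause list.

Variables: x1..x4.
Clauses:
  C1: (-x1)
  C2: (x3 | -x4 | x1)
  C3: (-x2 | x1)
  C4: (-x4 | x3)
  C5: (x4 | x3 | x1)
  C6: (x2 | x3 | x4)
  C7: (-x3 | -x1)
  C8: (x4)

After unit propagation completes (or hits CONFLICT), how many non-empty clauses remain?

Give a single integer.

unit clause [-1] forces x1=F; simplify:
  drop 1 from [3, -4, 1] -> [3, -4]
  drop 1 from [-2, 1] -> [-2]
  drop 1 from [4, 3, 1] -> [4, 3]
  satisfied 2 clause(s); 6 remain; assigned so far: [1]
unit clause [-2] forces x2=F; simplify:
  drop 2 from [2, 3, 4] -> [3, 4]
  satisfied 1 clause(s); 5 remain; assigned so far: [1, 2]
unit clause [4] forces x4=T; simplify:
  drop -4 from [3, -4] -> [3]
  drop -4 from [-4, 3] -> [3]
  satisfied 3 clause(s); 2 remain; assigned so far: [1, 2, 4]
unit clause [3] forces x3=T; simplify:
  satisfied 2 clause(s); 0 remain; assigned so far: [1, 2, 3, 4]

Answer: 0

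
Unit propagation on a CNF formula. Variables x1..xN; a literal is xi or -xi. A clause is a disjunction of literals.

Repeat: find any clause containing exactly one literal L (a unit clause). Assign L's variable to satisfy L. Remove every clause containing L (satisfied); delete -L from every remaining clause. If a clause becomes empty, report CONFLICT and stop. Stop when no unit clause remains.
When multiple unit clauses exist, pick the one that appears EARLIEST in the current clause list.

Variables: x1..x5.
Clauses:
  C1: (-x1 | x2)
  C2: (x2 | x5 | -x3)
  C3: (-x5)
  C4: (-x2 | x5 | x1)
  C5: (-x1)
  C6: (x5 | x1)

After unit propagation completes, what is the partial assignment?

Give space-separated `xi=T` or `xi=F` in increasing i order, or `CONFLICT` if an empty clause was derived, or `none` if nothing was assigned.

unit clause [-5] forces x5=F; simplify:
  drop 5 from [2, 5, -3] -> [2, -3]
  drop 5 from [-2, 5, 1] -> [-2, 1]
  drop 5 from [5, 1] -> [1]
  satisfied 1 clause(s); 5 remain; assigned so far: [5]
unit clause [-1] forces x1=F; simplify:
  drop 1 from [-2, 1] -> [-2]
  drop 1 from [1] -> [] (empty!)
  satisfied 2 clause(s); 3 remain; assigned so far: [1, 5]
CONFLICT (empty clause)

Answer: CONFLICT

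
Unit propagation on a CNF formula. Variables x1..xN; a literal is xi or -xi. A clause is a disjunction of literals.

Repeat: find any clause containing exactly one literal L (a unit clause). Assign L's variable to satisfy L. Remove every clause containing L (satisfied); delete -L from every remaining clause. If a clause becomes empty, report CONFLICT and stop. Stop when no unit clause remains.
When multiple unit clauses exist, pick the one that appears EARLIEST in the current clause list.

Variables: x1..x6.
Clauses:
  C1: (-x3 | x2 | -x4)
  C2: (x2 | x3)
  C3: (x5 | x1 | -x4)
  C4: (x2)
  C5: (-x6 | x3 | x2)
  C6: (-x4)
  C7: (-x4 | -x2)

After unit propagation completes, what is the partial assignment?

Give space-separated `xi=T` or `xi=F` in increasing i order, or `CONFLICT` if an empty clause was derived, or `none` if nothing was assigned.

unit clause [2] forces x2=T; simplify:
  drop -2 from [-4, -2] -> [-4]
  satisfied 4 clause(s); 3 remain; assigned so far: [2]
unit clause [-4] forces x4=F; simplify:
  satisfied 3 clause(s); 0 remain; assigned so far: [2, 4]

Answer: x2=T x4=F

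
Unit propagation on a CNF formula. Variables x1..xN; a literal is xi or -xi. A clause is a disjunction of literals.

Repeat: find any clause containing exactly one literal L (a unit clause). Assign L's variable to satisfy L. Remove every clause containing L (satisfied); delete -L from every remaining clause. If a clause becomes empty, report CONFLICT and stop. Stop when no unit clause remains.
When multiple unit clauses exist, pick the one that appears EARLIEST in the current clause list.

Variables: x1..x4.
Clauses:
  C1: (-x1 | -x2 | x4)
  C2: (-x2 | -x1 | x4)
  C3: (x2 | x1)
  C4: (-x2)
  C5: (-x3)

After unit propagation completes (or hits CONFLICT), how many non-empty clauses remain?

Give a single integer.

unit clause [-2] forces x2=F; simplify:
  drop 2 from [2, 1] -> [1]
  satisfied 3 clause(s); 2 remain; assigned so far: [2]
unit clause [1] forces x1=T; simplify:
  satisfied 1 clause(s); 1 remain; assigned so far: [1, 2]
unit clause [-3] forces x3=F; simplify:
  satisfied 1 clause(s); 0 remain; assigned so far: [1, 2, 3]

Answer: 0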